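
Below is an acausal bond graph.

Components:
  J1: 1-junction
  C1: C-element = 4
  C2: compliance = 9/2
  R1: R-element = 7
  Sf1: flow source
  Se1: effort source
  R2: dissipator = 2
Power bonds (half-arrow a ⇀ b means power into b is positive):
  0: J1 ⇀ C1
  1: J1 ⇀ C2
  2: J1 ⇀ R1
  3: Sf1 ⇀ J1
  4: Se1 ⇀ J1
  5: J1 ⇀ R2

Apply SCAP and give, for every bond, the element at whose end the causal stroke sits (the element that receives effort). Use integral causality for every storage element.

β0 stroke at J1
β1 stroke at J1
β2 stroke at J1
β3 stroke at Sf1
β4 stroke at J1
β5 stroke at J1

β3 stroke→Sf1  (Sf1: flow source, stroke at near end)
β4 stroke→J1  (source Se1 imposes e)
β0 stroke→J1  (J1 flow already set via bond 3)
β1 stroke→J1  (J1: bond 3 brought flow, rest push out)
β2 stroke→J1  (J1: bond 3 brought flow, rest push out)
β5 stroke→J1  (J1: bond 3 brought flow, rest push out)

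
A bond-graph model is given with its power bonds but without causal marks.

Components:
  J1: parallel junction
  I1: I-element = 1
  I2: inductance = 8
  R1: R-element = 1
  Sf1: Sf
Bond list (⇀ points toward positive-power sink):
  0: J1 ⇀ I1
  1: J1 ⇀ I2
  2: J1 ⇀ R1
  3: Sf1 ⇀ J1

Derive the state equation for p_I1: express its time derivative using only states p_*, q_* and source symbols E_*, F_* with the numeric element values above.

dp_I1/dt = F_Sf1 - p_I1 - p_I2/8

b3 stroke→Sf1  (Sf1: flow source, stroke at near end)
b0 stroke→I1  (prefer integral on I1)
b1 stroke→I2  (I2 outputs flow p/I2)
b2 stroke→J1  (only one effort-in slot at J1)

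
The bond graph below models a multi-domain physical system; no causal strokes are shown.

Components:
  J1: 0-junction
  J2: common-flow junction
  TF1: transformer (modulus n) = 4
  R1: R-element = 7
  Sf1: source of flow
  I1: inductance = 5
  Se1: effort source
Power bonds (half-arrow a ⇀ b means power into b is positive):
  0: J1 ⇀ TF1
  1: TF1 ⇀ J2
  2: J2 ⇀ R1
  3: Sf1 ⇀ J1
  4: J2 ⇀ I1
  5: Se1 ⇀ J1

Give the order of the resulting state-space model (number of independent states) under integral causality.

bond 3 |Sf1  (source Sf1 imposes f)
bond 5 |J1  (source Se1 imposes e)
bond 0 |TF1  (0-jn J1 has e-setter on 5)
bond 1 |J2  (TF1 one-in-one-out from 0)
bond 4 |I1  (I1 outputs flow p/I1)
bond 2 |J2  (common-f at J2 fixed by 4)

1  (I1 all integral)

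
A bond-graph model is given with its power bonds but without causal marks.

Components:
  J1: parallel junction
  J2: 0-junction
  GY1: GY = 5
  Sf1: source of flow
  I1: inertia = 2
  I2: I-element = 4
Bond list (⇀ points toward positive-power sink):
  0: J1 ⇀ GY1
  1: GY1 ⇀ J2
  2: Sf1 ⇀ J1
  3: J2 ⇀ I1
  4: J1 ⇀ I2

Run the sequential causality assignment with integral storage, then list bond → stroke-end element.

b2 |Sf1  (Sf1: flow source, stroke at near end)
b3 |I1  (I1: I, integral causality)
b1 |J2  (J2: last free bond brings effort in)
b0 |J1  (GY1 both-in/both-out from 1)
b4 |I2  (0-jn J1 has e-setter on 0)

bond 0 stroke at J1
bond 1 stroke at J2
bond 2 stroke at Sf1
bond 3 stroke at I1
bond 4 stroke at I2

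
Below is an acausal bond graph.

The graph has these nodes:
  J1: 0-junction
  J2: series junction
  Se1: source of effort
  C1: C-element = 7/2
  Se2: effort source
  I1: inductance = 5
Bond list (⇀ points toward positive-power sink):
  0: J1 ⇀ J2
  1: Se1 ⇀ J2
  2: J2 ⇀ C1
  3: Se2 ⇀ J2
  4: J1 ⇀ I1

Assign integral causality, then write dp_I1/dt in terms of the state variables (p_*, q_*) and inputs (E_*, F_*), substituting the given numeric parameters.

bond 1 |J2  (Se1 fixes effort; stroke away)
bond 3 |J2  (Se2 fixes effort; stroke away)
bond 2 |J2  (C1 integral (e out))
bond 0 |J1  (J2: last free bond brings flow in)
bond 4 |I1  (J1 effort already set via bond 0)

dp_I1/dt = -E_Se1 - E_Se2 + 2*q_C1/7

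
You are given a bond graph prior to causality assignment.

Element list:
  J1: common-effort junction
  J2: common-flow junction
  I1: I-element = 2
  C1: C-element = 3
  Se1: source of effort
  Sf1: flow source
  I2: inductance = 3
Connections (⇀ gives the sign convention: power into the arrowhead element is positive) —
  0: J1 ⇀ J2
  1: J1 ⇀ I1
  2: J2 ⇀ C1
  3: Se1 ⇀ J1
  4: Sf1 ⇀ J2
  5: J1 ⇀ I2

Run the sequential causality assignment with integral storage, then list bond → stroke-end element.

bond 3 →J1  (Se1 fixes effort; stroke away)
bond 4 →Sf1  (Sf1 fixes flow; stroke at Sf1)
bond 0 →J2  (common-e at J1 fixed by 3)
bond 1 →I1  (J1: bond 3 brought effort, rest push out)
bond 5 →I2  (J1: bond 3 brought effort, rest push out)
bond 2 →J2  (J2 flow already set via bond 4)

bond 0 |J2
bond 1 |I1
bond 2 |J2
bond 3 |J1
bond 4 |Sf1
bond 5 |I2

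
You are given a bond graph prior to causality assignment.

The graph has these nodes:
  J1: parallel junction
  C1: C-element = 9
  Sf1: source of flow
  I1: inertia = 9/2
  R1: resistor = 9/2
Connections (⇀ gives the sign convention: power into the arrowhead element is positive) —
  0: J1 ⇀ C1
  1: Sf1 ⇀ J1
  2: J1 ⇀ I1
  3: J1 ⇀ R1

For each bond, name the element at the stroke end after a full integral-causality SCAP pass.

#1 →Sf1  (Sf1: flow source, stroke at near end)
#0 →J1  (C1 outputs effort q/C1)
#2 →I1  (0-jn J1 has e-setter on 0)
#3 →R1  (J1 effort already set via bond 0)

β0 →J1
β1 →Sf1
β2 →I1
β3 →R1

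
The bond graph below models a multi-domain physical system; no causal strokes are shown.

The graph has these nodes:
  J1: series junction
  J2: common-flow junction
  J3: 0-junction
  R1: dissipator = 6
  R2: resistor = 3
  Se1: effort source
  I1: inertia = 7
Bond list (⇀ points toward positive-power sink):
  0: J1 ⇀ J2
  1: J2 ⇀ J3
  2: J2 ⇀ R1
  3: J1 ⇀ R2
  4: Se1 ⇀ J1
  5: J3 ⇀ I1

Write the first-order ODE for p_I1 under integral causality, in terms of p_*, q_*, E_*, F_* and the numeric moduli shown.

bond 4 →J1  (Se1: effort source, stroke at far end)
bond 5 →I1  (I1 outputs flow p/I1)
bond 1 →J3  (J3 needs exactly one e-in)
bond 0 →J2  (J2 flow already set via bond 1)
bond 2 →J2  (J2 flow already set via bond 1)
bond 3 →J1  (J1 flow already set via bond 0)

dp_I1/dt = E_Se1 - 9*p_I1/7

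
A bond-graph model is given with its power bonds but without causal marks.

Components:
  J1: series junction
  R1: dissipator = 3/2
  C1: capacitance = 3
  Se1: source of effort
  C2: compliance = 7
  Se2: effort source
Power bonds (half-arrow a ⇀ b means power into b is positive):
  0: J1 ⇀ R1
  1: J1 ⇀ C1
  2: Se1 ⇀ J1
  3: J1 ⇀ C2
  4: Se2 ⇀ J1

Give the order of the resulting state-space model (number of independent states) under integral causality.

2  (C1, C2 all integral)

b2 stroke at J1  (Se1 (Se) sets effort on bond)
b4 stroke at J1  (Se2: effort source, stroke at far end)
b1 stroke at J1  (prefer integral on C1)
b3 stroke at J1  (C2 outputs effort q/C2)
b0 stroke at R1  (J1: last free bond brings flow in)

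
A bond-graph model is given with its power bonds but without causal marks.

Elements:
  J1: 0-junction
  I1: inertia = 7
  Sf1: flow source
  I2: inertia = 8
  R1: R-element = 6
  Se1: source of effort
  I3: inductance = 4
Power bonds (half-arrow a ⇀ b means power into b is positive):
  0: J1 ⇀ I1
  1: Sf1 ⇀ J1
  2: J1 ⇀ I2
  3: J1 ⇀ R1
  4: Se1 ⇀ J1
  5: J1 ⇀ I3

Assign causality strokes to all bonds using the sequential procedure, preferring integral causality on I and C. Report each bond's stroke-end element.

b1 |Sf1  (Sf1 fixes flow; stroke at Sf1)
b4 |J1  (Se1: effort source, stroke at far end)
b0 |I1  (0-jn J1 has e-setter on 4)
b2 |I2  (J1: bond 4 brought effort, rest push out)
b3 |R1  (J1 effort already set via bond 4)
b5 |I3  (J1: bond 4 brought effort, rest push out)

#0 stroke→I1
#1 stroke→Sf1
#2 stroke→I2
#3 stroke→R1
#4 stroke→J1
#5 stroke→I3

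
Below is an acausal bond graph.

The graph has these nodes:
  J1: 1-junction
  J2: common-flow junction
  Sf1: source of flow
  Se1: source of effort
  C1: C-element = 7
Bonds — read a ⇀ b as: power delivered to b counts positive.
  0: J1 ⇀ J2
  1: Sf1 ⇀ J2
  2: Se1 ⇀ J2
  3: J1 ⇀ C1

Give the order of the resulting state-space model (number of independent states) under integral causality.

#1 stroke→Sf1  (source Sf1 imposes f)
#2 stroke→J2  (Se1: effort source, stroke at far end)
#0 stroke→J2  (common-f at J2 fixed by 1)
#3 stroke→J1  (1-jn J1 has f-setter on 0)

1  (C1 all integral)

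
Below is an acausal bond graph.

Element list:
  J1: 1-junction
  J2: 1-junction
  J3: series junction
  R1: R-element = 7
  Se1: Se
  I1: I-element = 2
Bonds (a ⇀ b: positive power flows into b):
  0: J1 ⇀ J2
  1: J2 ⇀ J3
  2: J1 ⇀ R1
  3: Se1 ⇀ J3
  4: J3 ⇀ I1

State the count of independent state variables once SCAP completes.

1  (I1 all integral)

bond 3 stroke at J3  (Se1: effort source, stroke at far end)
bond 4 stroke at I1  (I1 integral (f out))
bond 1 stroke at J3  (common-f at J3 fixed by 4)
bond 0 stroke at J2  (J2: bond 1 brought flow, rest push out)
bond 2 stroke at J1  (common-f at J1 fixed by 0)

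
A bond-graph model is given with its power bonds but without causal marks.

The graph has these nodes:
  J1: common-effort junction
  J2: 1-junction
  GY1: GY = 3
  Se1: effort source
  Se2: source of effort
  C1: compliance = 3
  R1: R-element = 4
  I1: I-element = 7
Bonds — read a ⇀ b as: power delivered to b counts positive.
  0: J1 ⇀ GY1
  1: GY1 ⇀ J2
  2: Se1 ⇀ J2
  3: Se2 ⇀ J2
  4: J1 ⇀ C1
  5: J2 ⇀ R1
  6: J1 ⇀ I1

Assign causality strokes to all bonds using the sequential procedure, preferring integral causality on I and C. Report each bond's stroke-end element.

bond 2 |J2  (Se1: effort source, stroke at far end)
bond 3 |J2  (Se2: effort source, stroke at far end)
bond 4 |J1  (C1 outputs effort q/C1)
bond 0 |GY1  (J1 effort already set via bond 4)
bond 6 |I1  (J1 effort already set via bond 4)
bond 1 |GY1  (through GY1, causality inverts; strokes same side of GY1)
bond 5 |J2  (1-jn J2 has f-setter on 1)

bond 0 →GY1
bond 1 →GY1
bond 2 →J2
bond 3 →J2
bond 4 →J1
bond 5 →J2
bond 6 →I1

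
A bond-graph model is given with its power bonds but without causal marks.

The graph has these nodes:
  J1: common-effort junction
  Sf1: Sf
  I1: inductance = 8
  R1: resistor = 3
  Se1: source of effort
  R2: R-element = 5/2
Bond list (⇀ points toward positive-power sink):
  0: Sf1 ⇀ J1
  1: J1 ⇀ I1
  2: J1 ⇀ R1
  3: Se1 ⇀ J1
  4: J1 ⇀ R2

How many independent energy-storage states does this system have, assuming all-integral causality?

1  (I1 all integral)

#0 →Sf1  (Sf1 (Sf) sets flow on bond)
#3 →J1  (source Se1 imposes e)
#1 →I1  (common-e at J1 fixed by 3)
#2 →R1  (J1 effort already set via bond 3)
#4 →R2  (0-jn J1 has e-setter on 3)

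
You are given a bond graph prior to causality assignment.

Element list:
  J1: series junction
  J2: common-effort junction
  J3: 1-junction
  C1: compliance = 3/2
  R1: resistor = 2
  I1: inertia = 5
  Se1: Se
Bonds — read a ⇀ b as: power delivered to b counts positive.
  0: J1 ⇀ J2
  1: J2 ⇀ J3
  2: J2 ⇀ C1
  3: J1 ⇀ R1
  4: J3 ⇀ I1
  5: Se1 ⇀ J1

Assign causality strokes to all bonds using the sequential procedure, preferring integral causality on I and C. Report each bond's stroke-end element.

β5 stroke at J1  (Se1 fixes effort; stroke away)
β2 stroke at J2  (prefer integral on C1)
β0 stroke at J1  (J2 effort already set via bond 2)
β1 stroke at J3  (J2: bond 2 brought effort, rest push out)
β4 stroke at I1  (J3: last free bond brings flow in)
β3 stroke at R1  (J1 needs exactly one f-in)

bond 0 stroke→J1
bond 1 stroke→J3
bond 2 stroke→J2
bond 3 stroke→R1
bond 4 stroke→I1
bond 5 stroke→J1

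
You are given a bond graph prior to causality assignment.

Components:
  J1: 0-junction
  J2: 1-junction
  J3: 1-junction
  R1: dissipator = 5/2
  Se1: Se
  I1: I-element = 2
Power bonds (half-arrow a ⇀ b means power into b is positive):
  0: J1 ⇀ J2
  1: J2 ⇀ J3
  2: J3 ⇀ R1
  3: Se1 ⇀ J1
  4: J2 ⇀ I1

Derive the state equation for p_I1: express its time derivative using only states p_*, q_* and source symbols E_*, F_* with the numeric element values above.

#3 →J1  (Se1 fixes effort; stroke away)
#0 →J2  (0-jn J1 has e-setter on 3)
#4 →I1  (I1: I, integral causality)
#1 →J2  (J2 flow already set via bond 4)
#2 →J3  (J3: bond 1 brought flow, rest push out)

dp_I1/dt = E_Se1 - 5*p_I1/4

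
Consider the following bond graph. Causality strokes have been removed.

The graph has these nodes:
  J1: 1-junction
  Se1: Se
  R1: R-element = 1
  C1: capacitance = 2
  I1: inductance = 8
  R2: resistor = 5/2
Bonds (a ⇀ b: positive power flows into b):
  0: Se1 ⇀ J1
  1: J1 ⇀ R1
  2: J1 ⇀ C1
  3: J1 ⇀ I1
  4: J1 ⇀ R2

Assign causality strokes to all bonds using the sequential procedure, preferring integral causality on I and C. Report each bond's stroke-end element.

b0 →J1
b1 →J1
b2 →J1
b3 →I1
b4 →J1

#0 stroke→J1  (Se1 fixes effort; stroke away)
#2 stroke→J1  (C1 outputs effort q/C1)
#3 stroke→I1  (I1 outputs flow p/I1)
#1 stroke→J1  (J1: bond 3 brought flow, rest push out)
#4 stroke→J1  (common-f at J1 fixed by 3)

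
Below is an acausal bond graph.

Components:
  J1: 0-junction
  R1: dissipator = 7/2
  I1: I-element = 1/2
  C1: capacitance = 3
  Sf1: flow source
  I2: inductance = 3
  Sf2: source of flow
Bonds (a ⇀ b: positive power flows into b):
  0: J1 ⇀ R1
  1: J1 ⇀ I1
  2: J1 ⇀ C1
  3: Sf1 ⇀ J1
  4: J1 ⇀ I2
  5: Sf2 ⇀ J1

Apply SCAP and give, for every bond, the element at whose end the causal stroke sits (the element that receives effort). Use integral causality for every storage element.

bond 3 stroke→Sf1  (Sf1 (Sf) sets flow on bond)
bond 5 stroke→Sf2  (Sf2 fixes flow; stroke at Sf2)
bond 1 stroke→I1  (I1 integral (f out))
bond 2 stroke→J1  (C1 integral (e out))
bond 0 stroke→R1  (0-jn J1 has e-setter on 2)
bond 4 stroke→I2  (J1 effort already set via bond 2)

β0 stroke→R1
β1 stroke→I1
β2 stroke→J1
β3 stroke→Sf1
β4 stroke→I2
β5 stroke→Sf2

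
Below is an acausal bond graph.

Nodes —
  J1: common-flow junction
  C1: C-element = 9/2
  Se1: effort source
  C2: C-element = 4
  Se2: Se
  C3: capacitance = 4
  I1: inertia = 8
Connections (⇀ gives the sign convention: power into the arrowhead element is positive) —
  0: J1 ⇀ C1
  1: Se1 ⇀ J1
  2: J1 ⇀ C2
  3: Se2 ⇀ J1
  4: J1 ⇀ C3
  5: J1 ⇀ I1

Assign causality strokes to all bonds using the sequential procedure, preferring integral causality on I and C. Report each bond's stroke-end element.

b1 stroke at J1  (source Se1 imposes e)
b3 stroke at J1  (Se2: effort source, stroke at far end)
b0 stroke at J1  (prefer integral on C1)
b2 stroke at J1  (C2: C, integral causality)
b4 stroke at J1  (C3 integral (e out))
b5 stroke at I1  (J1 needs exactly one f-in)

b0 stroke→J1
b1 stroke→J1
b2 stroke→J1
b3 stroke→J1
b4 stroke→J1
b5 stroke→I1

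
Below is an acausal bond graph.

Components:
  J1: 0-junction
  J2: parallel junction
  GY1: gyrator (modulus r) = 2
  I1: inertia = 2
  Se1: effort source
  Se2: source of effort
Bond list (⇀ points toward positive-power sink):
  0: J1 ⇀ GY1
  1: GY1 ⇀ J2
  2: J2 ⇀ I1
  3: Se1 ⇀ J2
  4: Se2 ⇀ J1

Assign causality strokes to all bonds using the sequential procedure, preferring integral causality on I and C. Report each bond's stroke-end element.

b3 stroke at J2  (Se1 fixes effort; stroke away)
b4 stroke at J1  (Se2 fixes effort; stroke away)
b0 stroke at GY1  (J1: bond 4 brought effort, rest push out)
b1 stroke at GY1  (J2: bond 3 brought effort, rest push out)
b2 stroke at I1  (J2 effort already set via bond 3)

#0 →GY1
#1 →GY1
#2 →I1
#3 →J2
#4 →J1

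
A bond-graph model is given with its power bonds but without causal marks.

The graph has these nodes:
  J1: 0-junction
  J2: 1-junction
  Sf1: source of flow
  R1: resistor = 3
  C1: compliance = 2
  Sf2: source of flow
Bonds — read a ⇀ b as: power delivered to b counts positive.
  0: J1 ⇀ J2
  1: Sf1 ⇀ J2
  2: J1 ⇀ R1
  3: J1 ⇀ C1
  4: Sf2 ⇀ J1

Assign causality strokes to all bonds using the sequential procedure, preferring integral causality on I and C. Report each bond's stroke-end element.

bond 1 stroke→Sf1  (Sf1 fixes flow; stroke at Sf1)
bond 4 stroke→Sf2  (Sf2 (Sf) sets flow on bond)
bond 0 stroke→J2  (J2 flow already set via bond 1)
bond 3 stroke→J1  (C1 outputs effort q/C1)
bond 2 stroke→R1  (0-jn J1 has e-setter on 3)

#0 →J2
#1 →Sf1
#2 →R1
#3 →J1
#4 →Sf2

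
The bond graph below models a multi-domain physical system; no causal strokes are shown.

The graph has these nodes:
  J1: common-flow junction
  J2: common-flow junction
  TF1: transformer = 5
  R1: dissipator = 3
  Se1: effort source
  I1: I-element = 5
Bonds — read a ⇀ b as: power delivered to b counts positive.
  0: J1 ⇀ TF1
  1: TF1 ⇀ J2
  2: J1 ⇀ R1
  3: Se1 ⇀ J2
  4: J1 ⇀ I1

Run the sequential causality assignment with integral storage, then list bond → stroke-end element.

bond 0 →J1
bond 1 →TF1
bond 2 →J1
bond 3 →J2
bond 4 →I1

β3 stroke→J2  (Se1: effort source, stroke at far end)
β1 stroke→TF1  (only one flow-in slot at J2)
β0 stroke→J1  (TF1: transformer flips bond 1)
β4 stroke→I1  (I1 integral (f out))
β2 stroke→J1  (1-jn J1 has f-setter on 4)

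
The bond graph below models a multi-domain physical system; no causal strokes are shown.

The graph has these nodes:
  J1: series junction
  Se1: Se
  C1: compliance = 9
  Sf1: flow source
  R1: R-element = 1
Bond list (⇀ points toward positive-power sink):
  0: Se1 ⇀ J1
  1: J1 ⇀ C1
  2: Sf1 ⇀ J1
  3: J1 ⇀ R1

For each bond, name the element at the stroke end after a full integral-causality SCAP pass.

bond 0 →J1  (Se1 fixes effort; stroke away)
bond 2 →Sf1  (source Sf1 imposes f)
bond 1 →J1  (J1: bond 2 brought flow, rest push out)
bond 3 →J1  (J1: bond 2 brought flow, rest push out)

bond 0 →J1
bond 1 →J1
bond 2 →Sf1
bond 3 →J1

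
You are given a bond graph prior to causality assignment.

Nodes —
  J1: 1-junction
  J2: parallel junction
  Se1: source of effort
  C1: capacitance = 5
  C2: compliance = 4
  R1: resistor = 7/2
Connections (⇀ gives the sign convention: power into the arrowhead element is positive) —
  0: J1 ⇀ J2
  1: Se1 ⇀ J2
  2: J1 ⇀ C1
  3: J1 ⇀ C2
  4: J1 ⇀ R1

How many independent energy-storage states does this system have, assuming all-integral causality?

2  (C1, C2 all integral)

b1 stroke→J2  (source Se1 imposes e)
b0 stroke→J1  (0-jn J2 has e-setter on 1)
b2 stroke→J1  (prefer integral on C1)
b3 stroke→J1  (C2 integral (e out))
b4 stroke→R1  (only one flow-in slot at J1)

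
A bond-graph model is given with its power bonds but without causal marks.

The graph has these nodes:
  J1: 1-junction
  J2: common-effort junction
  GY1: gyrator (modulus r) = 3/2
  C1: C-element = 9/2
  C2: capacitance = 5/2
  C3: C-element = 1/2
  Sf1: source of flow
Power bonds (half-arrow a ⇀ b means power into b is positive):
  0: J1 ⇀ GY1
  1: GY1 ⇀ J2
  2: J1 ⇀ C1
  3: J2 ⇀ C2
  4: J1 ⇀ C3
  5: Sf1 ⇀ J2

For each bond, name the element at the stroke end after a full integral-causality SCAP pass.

#0 stroke at GY1
#1 stroke at GY1
#2 stroke at J1
#3 stroke at J2
#4 stroke at J1
#5 stroke at Sf1

bond 5 →Sf1  (source Sf1 imposes f)
bond 2 →J1  (prefer integral on C1)
bond 3 →J2  (C2: C, integral causality)
bond 1 →GY1  (common-e at J2 fixed by 3)
bond 0 →GY1  (GY1 both-in/both-out from 1)
bond 4 →J1  (J1 flow already set via bond 0)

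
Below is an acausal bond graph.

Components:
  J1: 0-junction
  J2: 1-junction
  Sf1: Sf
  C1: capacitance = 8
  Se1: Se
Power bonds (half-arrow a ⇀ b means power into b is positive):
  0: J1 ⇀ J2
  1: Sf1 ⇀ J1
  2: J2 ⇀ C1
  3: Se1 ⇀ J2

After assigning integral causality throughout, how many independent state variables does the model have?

1  (C1 all integral)

b1 stroke→Sf1  (Sf1 fixes flow; stroke at Sf1)
b3 stroke→J2  (source Se1 imposes e)
b0 stroke→J1  (J1 needs exactly one e-in)
b2 stroke→J2  (1-jn J2 has f-setter on 0)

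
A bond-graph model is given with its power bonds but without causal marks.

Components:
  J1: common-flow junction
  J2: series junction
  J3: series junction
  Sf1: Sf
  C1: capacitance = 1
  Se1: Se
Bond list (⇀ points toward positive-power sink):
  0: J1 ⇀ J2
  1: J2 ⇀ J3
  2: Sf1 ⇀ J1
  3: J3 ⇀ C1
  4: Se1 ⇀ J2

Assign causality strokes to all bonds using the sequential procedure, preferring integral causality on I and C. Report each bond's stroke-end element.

β0 stroke→J1
β1 stroke→J2
β2 stroke→Sf1
β3 stroke→J3
β4 stroke→J2

#2 stroke at Sf1  (Sf1: flow source, stroke at near end)
#4 stroke at J2  (Se1 (Se) sets effort on bond)
#0 stroke at J1  (J1 flow already set via bond 2)
#1 stroke at J2  (J2 flow already set via bond 0)
#3 stroke at J3  (1-jn J3 has f-setter on 1)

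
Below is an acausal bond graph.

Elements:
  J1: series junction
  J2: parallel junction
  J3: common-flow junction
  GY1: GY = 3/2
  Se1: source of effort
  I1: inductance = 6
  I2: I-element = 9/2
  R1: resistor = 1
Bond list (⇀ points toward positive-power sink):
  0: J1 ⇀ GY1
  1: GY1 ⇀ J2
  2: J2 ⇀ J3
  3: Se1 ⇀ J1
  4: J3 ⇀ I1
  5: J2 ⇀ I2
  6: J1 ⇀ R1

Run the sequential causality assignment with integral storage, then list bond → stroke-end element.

bond 0 stroke→J1
bond 1 stroke→J2
bond 2 stroke→J3
bond 3 stroke→J1
bond 4 stroke→I1
bond 5 stroke→I2
bond 6 stroke→R1

b3 |J1  (source Se1 imposes e)
b4 |I1  (I1 outputs flow p/I1)
b2 |J3  (1-jn J3 has f-setter on 4)
b5 |I2  (prefer integral on I2)
b1 |J2  (J2: last free bond brings effort in)
b0 |J1  (GY GY1: same side as bond 1)
b6 |R1  (J1 needs exactly one f-in)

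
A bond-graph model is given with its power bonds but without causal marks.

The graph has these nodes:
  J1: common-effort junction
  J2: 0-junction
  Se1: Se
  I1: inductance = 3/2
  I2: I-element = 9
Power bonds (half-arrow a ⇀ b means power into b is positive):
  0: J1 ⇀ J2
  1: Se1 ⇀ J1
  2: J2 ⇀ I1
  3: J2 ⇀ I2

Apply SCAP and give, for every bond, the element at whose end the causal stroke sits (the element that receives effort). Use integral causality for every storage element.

#1 stroke→J1  (Se1: effort source, stroke at far end)
#0 stroke→J2  (0-jn J1 has e-setter on 1)
#2 stroke→I1  (J2 effort already set via bond 0)
#3 stroke→I2  (common-e at J2 fixed by 0)

b0 →J2
b1 →J1
b2 →I1
b3 →I2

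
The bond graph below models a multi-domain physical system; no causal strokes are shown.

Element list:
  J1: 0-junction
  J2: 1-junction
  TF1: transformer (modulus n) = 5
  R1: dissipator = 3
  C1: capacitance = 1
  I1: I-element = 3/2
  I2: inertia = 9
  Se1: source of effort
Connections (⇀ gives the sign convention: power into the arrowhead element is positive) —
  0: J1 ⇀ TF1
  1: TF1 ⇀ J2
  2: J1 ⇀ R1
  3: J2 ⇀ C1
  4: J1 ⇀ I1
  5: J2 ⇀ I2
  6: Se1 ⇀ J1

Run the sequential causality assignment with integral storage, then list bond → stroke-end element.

b6 stroke at J1  (Se1 fixes effort; stroke away)
b0 stroke at TF1  (common-e at J1 fixed by 6)
b2 stroke at R1  (J1: bond 6 brought effort, rest push out)
b4 stroke at I1  (common-e at J1 fixed by 6)
b1 stroke at J2  (TF1 one-in-one-out from 0)
b3 stroke at J2  (prefer integral on C1)
b5 stroke at I2  (J2: last free bond brings flow in)

bond 0 stroke at TF1
bond 1 stroke at J2
bond 2 stroke at R1
bond 3 stroke at J2
bond 4 stroke at I1
bond 5 stroke at I2
bond 6 stroke at J1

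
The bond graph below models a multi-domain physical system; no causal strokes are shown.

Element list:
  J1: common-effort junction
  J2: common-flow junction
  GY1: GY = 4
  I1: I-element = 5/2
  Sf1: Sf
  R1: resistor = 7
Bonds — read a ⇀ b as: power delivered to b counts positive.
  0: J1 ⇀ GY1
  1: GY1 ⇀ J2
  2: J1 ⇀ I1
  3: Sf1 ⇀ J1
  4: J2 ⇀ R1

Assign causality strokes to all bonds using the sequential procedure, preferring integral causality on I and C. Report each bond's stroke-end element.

#0 |J1
#1 |J2
#2 |I1
#3 |Sf1
#4 |R1

#3 stroke→Sf1  (Sf1: flow source, stroke at near end)
#2 stroke→I1  (prefer integral on I1)
#0 stroke→J1  (J1 needs exactly one e-in)
#1 stroke→J2  (GY1: gyrator matches bond 0)
#4 stroke→R1  (closing 1-jn rule on J2)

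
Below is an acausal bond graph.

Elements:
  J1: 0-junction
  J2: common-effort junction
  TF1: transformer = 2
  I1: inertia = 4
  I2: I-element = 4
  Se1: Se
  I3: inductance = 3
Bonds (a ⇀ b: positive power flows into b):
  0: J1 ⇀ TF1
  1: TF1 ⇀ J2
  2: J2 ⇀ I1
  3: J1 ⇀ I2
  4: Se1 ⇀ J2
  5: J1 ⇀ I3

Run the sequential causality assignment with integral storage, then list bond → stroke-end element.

b4 stroke at J2  (source Se1 imposes e)
b1 stroke at TF1  (common-e at J2 fixed by 4)
b2 stroke at I1  (J2 effort already set via bond 4)
b0 stroke at J1  (TF TF1: opposite of bond 1)
b3 stroke at I2  (common-e at J1 fixed by 0)
b5 stroke at I3  (common-e at J1 fixed by 0)

bond 0 stroke at J1
bond 1 stroke at TF1
bond 2 stroke at I1
bond 3 stroke at I2
bond 4 stroke at J2
bond 5 stroke at I3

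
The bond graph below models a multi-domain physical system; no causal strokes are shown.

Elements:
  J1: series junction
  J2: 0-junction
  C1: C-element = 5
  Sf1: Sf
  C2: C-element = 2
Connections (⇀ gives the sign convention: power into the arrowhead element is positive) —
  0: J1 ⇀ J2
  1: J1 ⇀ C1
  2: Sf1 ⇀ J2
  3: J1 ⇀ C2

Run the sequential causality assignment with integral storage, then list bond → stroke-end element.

bond 0 stroke→J2
bond 1 stroke→J1
bond 2 stroke→Sf1
bond 3 stroke→J1

bond 2 |Sf1  (Sf1 fixes flow; stroke at Sf1)
bond 0 |J2  (J2: last free bond brings effort in)
bond 1 |J1  (common-f at J1 fixed by 0)
bond 3 |J1  (1-jn J1 has f-setter on 0)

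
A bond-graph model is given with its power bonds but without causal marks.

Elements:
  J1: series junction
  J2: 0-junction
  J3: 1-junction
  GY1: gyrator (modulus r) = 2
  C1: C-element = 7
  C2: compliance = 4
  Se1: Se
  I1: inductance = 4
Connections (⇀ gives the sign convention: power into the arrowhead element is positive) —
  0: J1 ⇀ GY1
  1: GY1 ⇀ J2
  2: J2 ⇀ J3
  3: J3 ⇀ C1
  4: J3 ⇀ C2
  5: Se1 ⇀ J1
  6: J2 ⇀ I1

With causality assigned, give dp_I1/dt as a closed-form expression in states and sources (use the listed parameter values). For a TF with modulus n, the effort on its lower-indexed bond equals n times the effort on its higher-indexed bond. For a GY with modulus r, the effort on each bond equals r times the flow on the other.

dp_I1/dt = q_C1/7 + q_C2/4

b5 |J1  (source Se1 imposes e)
b0 |GY1  (J1: last free bond brings flow in)
b1 |GY1  (GY GY1: same side as bond 0)
b3 |J3  (C1: C, integral causality)
b4 |J3  (C2 outputs effort q/C2)
b2 |J2  (closing 1-jn rule on J3)
b6 |I1  (J2 effort already set via bond 2)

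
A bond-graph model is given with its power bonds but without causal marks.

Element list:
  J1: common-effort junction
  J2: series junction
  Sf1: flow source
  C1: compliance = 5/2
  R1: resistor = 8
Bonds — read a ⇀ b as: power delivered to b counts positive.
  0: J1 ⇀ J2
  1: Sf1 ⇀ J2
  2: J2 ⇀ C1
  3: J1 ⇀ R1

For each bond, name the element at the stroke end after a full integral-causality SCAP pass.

b1 stroke at Sf1  (Sf1 fixes flow; stroke at Sf1)
b0 stroke at J2  (1-jn J2 has f-setter on 1)
b2 stroke at J2  (J2 flow already set via bond 1)
b3 stroke at J1  (J1: last free bond brings effort in)

β0 stroke at J2
β1 stroke at Sf1
β2 stroke at J2
β3 stroke at J1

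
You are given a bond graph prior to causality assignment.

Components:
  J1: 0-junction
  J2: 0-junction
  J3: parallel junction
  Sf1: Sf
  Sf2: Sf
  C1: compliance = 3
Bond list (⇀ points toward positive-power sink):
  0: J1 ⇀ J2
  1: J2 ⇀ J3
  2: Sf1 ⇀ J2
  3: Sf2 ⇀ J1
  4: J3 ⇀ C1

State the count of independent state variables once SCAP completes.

1  (C1 all integral)

β2 stroke→Sf1  (Sf1 (Sf) sets flow on bond)
β3 stroke→Sf2  (Sf2 (Sf) sets flow on bond)
β0 stroke→J1  (J1: last free bond brings effort in)
β1 stroke→J2  (J2: last free bond brings effort in)
β4 stroke→J3  (J3: last free bond brings effort in)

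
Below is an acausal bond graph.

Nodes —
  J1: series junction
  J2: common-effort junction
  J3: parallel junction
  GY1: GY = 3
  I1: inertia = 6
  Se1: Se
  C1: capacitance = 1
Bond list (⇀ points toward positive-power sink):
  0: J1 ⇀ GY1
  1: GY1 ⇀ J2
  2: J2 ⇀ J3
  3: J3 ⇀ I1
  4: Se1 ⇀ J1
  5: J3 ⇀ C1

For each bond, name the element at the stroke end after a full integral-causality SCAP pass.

#0 |GY1
#1 |GY1
#2 |J2
#3 |I1
#4 |J1
#5 |J3

β4 stroke→J1  (Se1: effort source, stroke at far end)
β0 stroke→GY1  (closing 1-jn rule on J1)
β1 stroke→GY1  (GY1: gyrator matches bond 0)
β2 stroke→J2  (only one effort-in slot at J2)
β3 stroke→I1  (prefer integral on I1)
β5 stroke→J3  (J3 needs exactly one e-in)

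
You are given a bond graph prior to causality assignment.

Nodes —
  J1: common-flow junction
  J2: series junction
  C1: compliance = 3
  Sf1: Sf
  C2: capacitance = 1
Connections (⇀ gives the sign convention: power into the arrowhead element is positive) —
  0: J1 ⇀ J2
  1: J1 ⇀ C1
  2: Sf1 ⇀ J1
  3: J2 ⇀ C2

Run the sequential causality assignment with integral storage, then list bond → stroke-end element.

#0 stroke→J1
#1 stroke→J1
#2 stroke→Sf1
#3 stroke→J2

bond 2 stroke→Sf1  (Sf1: flow source, stroke at near end)
bond 0 stroke→J1  (J1: bond 2 brought flow, rest push out)
bond 1 stroke→J1  (common-f at J1 fixed by 2)
bond 3 stroke→J2  (1-jn J2 has f-setter on 0)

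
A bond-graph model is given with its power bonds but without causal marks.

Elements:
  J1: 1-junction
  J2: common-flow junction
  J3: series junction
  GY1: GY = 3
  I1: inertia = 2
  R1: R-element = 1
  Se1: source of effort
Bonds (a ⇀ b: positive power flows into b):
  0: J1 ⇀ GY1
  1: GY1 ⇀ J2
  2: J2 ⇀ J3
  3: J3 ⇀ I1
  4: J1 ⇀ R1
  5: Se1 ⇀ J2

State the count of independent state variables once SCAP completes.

β5 →J2  (Se1 fixes effort; stroke away)
β3 →I1  (I1 outputs flow p/I1)
β2 →J3  (J3 flow already set via bond 3)
β1 →J2  (common-f at J2 fixed by 2)
β0 →J1  (through GY1, causality inverts; strokes same side of GY1)
β4 →R1  (closing 1-jn rule on J1)

1  (I1 all integral)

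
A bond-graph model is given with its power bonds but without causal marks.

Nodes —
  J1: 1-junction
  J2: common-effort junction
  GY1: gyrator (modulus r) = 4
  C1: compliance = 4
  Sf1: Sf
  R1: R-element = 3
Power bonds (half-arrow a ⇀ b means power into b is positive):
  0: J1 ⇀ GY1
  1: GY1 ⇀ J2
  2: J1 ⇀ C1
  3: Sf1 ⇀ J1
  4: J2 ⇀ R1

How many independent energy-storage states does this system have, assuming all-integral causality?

1  (C1 all integral)

β3 |Sf1  (Sf1: flow source, stroke at near end)
β0 |J1  (J1: bond 3 brought flow, rest push out)
β2 |J1  (1-jn J1 has f-setter on 3)
β1 |J2  (GY GY1: same side as bond 0)
β4 |R1  (J2: bond 1 brought effort, rest push out)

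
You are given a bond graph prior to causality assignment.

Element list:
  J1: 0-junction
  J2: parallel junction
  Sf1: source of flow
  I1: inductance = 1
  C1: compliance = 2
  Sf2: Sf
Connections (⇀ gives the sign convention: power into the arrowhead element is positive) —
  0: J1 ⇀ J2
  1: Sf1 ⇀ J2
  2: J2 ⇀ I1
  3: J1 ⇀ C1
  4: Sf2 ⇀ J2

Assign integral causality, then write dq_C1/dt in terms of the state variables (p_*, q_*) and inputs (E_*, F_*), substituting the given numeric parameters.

dq_C1/dt = F_Sf1 + F_Sf2 - p_I1

#1 stroke at Sf1  (Sf1 fixes flow; stroke at Sf1)
#4 stroke at Sf2  (Sf2 fixes flow; stroke at Sf2)
#2 stroke at I1  (I1: I, integral causality)
#0 stroke at J2  (J2 needs exactly one e-in)
#3 stroke at J1  (J1: last free bond brings effort in)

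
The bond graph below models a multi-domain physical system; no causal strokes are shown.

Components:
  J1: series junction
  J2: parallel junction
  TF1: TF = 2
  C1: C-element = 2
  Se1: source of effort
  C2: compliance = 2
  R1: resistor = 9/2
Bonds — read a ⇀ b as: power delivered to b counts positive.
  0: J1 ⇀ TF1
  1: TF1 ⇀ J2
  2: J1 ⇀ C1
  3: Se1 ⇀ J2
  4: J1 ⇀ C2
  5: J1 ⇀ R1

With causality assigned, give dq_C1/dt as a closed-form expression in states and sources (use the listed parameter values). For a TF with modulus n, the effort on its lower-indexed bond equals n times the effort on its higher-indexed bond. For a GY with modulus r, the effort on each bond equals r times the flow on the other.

b3 stroke→J2  (Se1 fixes effort; stroke away)
b1 stroke→TF1  (J2: bond 3 brought effort, rest push out)
b0 stroke→J1  (TF1 one-in-one-out from 1)
b2 stroke→J1  (C1 integral (e out))
b4 stroke→J1  (prefer integral on C2)
b5 stroke→R1  (only one flow-in slot at J1)

dq_C1/dt = -4*E_Se1/9 - q_C1/9 - q_C2/9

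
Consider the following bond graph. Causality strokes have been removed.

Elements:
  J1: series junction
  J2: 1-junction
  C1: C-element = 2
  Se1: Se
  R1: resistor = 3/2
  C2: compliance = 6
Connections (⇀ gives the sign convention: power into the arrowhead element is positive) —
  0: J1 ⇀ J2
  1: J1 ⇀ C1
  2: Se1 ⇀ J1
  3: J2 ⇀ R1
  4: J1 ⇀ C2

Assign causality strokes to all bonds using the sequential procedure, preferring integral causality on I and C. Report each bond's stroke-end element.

β0 →J2
β1 →J1
β2 →J1
β3 →R1
β4 →J1

bond 2 stroke at J1  (Se1: effort source, stroke at far end)
bond 1 stroke at J1  (C1 integral (e out))
bond 4 stroke at J1  (C2 outputs effort q/C2)
bond 0 stroke at J2  (J1: last free bond brings flow in)
bond 3 stroke at R1  (J2: last free bond brings flow in)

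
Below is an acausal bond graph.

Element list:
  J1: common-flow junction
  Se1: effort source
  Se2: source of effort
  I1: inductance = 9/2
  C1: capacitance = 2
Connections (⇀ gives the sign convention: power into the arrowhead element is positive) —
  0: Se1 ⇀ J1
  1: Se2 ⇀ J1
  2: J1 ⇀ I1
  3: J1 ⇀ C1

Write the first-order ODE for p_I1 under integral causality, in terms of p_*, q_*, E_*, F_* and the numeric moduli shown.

β0 |J1  (Se1: effort source, stroke at far end)
β1 |J1  (Se2 fixes effort; stroke away)
β2 |I1  (prefer integral on I1)
β3 |J1  (J1: bond 2 brought flow, rest push out)

dp_I1/dt = E_Se1 + E_Se2 - q_C1/2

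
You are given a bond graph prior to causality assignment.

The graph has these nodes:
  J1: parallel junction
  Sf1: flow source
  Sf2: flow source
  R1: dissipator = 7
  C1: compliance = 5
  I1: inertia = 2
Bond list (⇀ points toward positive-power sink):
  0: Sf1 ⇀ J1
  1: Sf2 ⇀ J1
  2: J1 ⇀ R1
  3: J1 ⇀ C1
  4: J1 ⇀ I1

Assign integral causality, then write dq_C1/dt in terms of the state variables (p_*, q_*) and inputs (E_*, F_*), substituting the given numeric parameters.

dq_C1/dt = F_Sf1 + F_Sf2 - p_I1/2 - q_C1/35

b0 stroke at Sf1  (Sf1 (Sf) sets flow on bond)
b1 stroke at Sf2  (Sf2 fixes flow; stroke at Sf2)
b3 stroke at J1  (C1 integral (e out))
b2 stroke at R1  (J1 effort already set via bond 3)
b4 stroke at I1  (J1: bond 3 brought effort, rest push out)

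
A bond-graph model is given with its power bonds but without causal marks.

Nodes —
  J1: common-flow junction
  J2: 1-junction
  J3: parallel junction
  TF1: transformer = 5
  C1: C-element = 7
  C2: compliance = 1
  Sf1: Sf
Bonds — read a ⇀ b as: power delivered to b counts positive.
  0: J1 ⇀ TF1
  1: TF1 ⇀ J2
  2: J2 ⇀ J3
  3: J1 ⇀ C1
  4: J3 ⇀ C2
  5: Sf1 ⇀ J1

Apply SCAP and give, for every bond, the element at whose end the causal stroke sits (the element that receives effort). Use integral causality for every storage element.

bond 0 stroke at J1
bond 1 stroke at TF1
bond 2 stroke at J2
bond 3 stroke at J1
bond 4 stroke at J3
bond 5 stroke at Sf1

b5 stroke→Sf1  (Sf1 fixes flow; stroke at Sf1)
b0 stroke→J1  (1-jn J1 has f-setter on 5)
b3 stroke→J1  (J1: bond 5 brought flow, rest push out)
b1 stroke→TF1  (TF1 one-in-one-out from 0)
b2 stroke→J2  (J2: bond 1 brought flow, rest push out)
b4 stroke→J3  (J3 needs exactly one e-in)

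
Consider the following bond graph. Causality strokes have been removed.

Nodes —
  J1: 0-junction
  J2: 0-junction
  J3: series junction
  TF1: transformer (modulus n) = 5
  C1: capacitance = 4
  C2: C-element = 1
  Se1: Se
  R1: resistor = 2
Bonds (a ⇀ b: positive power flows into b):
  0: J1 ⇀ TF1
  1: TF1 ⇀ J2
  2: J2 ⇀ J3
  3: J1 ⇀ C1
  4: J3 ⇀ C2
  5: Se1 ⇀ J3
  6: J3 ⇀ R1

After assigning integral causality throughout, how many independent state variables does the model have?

β5 |J3  (Se1: effort source, stroke at far end)
β3 |J1  (C1: C, integral causality)
β0 |TF1  (0-jn J1 has e-setter on 3)
β1 |J2  (through TF1, causality passes straight; one stroke at TF1)
β2 |J3  (0-jn J2 has e-setter on 1)
β4 |J3  (C2: C, integral causality)
β6 |R1  (J3: last free bond brings flow in)

2  (C1, C2 all integral)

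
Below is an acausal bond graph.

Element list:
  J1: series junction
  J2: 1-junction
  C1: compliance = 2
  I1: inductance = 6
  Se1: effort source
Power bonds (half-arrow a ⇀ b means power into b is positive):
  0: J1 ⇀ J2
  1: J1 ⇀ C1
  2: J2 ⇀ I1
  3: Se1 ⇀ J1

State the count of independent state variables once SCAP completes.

#3 stroke→J1  (source Se1 imposes e)
#1 stroke→J1  (C1 integral (e out))
#0 stroke→J2  (J1 needs exactly one f-in)
#2 stroke→I1  (only one flow-in slot at J2)

2  (C1, I1 all integral)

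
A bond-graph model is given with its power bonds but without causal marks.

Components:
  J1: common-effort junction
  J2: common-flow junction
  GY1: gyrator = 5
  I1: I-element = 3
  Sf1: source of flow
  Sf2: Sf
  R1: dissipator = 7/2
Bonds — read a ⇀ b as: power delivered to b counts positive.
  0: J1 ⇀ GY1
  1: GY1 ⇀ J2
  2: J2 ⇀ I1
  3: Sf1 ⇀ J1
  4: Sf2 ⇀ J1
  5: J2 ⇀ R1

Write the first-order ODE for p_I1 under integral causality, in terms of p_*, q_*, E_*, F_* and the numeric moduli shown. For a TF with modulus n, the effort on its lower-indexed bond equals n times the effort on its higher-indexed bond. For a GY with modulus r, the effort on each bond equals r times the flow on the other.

dp_I1/dt = 5*F_Sf1 + 5*F_Sf2 - 7*p_I1/6

b3 stroke at Sf1  (Sf1 fixes flow; stroke at Sf1)
b4 stroke at Sf2  (Sf2: flow source, stroke at near end)
b0 stroke at J1  (J1 needs exactly one e-in)
b1 stroke at J2  (through GY1, causality inverts; strokes same side of GY1)
b2 stroke at I1  (I1: I, integral causality)
b5 stroke at J2  (J2: bond 2 brought flow, rest push out)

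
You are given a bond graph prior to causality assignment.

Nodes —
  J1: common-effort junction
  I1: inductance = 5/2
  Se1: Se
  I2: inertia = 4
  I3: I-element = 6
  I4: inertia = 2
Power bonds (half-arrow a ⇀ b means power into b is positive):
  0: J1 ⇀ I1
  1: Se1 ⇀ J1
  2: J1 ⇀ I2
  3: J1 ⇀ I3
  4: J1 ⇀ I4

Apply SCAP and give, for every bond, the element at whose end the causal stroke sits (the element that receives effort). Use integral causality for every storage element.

b1 →J1  (Se1: effort source, stroke at far end)
b0 →I1  (common-e at J1 fixed by 1)
b2 →I2  (common-e at J1 fixed by 1)
b3 →I3  (J1 effort already set via bond 1)
b4 →I4  (J1: bond 1 brought effort, rest push out)

#0 stroke→I1
#1 stroke→J1
#2 stroke→I2
#3 stroke→I3
#4 stroke→I4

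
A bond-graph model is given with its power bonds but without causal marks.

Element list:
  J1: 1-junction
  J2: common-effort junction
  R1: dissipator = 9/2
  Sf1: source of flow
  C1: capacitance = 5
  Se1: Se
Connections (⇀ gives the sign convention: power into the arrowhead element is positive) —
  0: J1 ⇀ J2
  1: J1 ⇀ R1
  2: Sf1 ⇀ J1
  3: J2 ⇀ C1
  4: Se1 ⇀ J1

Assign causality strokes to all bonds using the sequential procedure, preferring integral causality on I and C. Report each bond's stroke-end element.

bond 0 stroke at J1
bond 1 stroke at J1
bond 2 stroke at Sf1
bond 3 stroke at J2
bond 4 stroke at J1

#2 stroke at Sf1  (Sf1 fixes flow; stroke at Sf1)
#4 stroke at J1  (Se1 (Se) sets effort on bond)
#0 stroke at J1  (1-jn J1 has f-setter on 2)
#1 stroke at J1  (J1 flow already set via bond 2)
#3 stroke at J2  (J2 needs exactly one e-in)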